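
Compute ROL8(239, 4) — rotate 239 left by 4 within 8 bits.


Rotate 0b11101111 left by 4 (8-bit) = 0b11111110 = 254

254


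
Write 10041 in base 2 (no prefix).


10041 = 10011100111001 in binary

10011100111001


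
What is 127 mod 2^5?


127 & 31 = 31

31


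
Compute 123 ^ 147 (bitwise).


0b1111011 ^ 0b10010011 = 0b11101000 = 232

232


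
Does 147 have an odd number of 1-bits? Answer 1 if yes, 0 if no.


0b10010011 has 4 ones => parity 0

0


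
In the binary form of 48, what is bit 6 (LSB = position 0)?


0b110000, position 6 = 0

0


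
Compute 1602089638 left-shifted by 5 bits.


0b1011111011111011111001010100110 << 5 = 0b101111101111101111100101010011000000 = 51266868416

51266868416


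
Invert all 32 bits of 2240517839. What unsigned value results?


2240517839 ^ 4294967295 = 2054449456

2054449456


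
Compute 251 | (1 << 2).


251 | (1 << 2) = 251 | 4 = 255

255


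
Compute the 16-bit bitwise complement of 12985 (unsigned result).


~0b11001010111001 = 0b1100110101000110 = 52550 (16-bit unsigned)

52550


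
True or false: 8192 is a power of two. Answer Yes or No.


0b10000000000000. Only one bit set => Yes

Yes


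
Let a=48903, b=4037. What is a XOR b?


48903 ^ 4037 = 45250

45250


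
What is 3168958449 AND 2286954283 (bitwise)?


0b10111100111000100111011111110001 & 0b10001000010100000010011100101011 = 0b10001000010000000010011100100001 = 2285905697

2285905697


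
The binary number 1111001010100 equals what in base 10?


1111001010100 in decimal = 7764

7764


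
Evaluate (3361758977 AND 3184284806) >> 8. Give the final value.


Step 1: 3361758977 & 3184284806 = 2285917184
Step 2: 2285917184 >> 8 = 8929364

8929364


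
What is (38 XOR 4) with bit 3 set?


Step 1: 38 ^ 4 = 34
Step 2: 34 | (1 << 3) = 34 | 8 = 42

42


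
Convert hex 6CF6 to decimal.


6CF6 hex = 27894 decimal

27894


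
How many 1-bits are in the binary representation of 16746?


0b100000101101010 has 6 set bits

6


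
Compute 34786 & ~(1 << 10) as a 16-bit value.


34786 & ~(1 << 10) = 33762

33762


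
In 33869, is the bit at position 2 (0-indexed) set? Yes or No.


0b1000010001001101, bit 2 = 1. Yes

Yes


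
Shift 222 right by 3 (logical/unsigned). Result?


0b11011110 >> 3 = 0b11011 = 27

27


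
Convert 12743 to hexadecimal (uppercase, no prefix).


12743 = 31C7 hex

31C7


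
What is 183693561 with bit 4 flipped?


183693561 ^ (1 << 4) = 183693561 ^ 16 = 183693545

183693545


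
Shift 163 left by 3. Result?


0b10100011 << 3 = 0b10100011000 = 1304

1304


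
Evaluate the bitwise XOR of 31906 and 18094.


0b111110010100010 ^ 0b100011010101110 = 0b11101000001100 = 14860

14860


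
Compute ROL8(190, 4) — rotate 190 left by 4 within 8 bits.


Rotate 0b10111110 left by 4 (8-bit) = 0b11101011 = 235

235


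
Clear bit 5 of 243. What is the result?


243 & ~(1 << 5) = 211

211


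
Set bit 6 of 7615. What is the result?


7615 | (1 << 6) = 7615 | 64 = 7679

7679


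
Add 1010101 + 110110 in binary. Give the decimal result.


1010101 + 110110 = 10001011 = 139

139


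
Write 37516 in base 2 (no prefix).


37516 = 1001001010001100 in binary

1001001010001100


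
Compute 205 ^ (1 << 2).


205 ^ (1 << 2) = 205 ^ 4 = 201

201


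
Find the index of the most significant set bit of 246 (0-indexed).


0b11110110. Highest set bit at position 7

7


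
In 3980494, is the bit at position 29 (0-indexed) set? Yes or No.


0b1111001011110011001110, bit 29 = 0. No

No


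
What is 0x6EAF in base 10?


6EAF hex = 28335 decimal

28335


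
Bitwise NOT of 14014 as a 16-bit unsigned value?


~0b11011010111110 = 0b1100100101000001 = 51521 (16-bit unsigned)

51521


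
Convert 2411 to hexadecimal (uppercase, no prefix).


2411 = 96B hex

96B


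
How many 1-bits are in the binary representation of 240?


0b11110000 has 4 set bits

4


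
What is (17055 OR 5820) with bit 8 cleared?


Step 1: 17055 | 5820 = 22207
Step 2: 22207 & ~(1 << 8) = 22207

22207


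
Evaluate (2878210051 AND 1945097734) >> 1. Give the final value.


Step 1: 2878210051 & 1945097734 = 596508674
Step 2: 596508674 >> 1 = 298254337

298254337


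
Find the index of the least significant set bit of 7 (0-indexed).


0b111. Lowest set bit at position 0

0


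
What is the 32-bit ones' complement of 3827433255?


3827433255 ^ 4294967295 = 467534040

467534040


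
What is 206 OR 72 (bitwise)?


0b11001110 | 0b1001000 = 0b11001110 = 206

206


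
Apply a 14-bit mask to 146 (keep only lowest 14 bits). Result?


146 & 16383 = 146

146


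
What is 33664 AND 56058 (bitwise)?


0b1000001110000000 & 0b1101101011111010 = 0b1000001010000000 = 33408

33408


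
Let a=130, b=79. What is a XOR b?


130 ^ 79 = 205

205


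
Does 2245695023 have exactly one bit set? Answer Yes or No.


0b10000101110110101001011000101111. Multiple bits set => No

No


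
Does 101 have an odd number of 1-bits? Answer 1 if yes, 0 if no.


0b1100101 has 4 ones => parity 0

0


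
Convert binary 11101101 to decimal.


11101101 in decimal = 237

237


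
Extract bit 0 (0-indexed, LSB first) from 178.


0b10110010, position 0 = 0

0


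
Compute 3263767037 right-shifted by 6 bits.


0b11000010100010010010000111111101 >> 6 = 0b11000010100010010010000111 = 50996359

50996359


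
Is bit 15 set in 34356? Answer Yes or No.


0b1000011000110100, bit 15 = 1. Yes

Yes


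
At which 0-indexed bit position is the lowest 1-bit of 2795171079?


0b10100110100110101110110100000111. Lowest set bit at position 0

0


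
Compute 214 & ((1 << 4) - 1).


214 & 15 = 6

6


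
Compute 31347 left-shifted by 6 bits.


0b111101001110011 << 6 = 0b111101001110011000000 = 2006208

2006208


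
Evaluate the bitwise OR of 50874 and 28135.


0b1100011010111010 | 0b110110111100111 = 0b1110111111111111 = 61439

61439


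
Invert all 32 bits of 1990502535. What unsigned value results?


1990502535 ^ 4294967295 = 2304464760

2304464760


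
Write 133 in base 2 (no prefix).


133 = 10000101 in binary

10000101


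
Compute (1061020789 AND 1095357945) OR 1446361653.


Step 1: 1061020789 & 1095357945 = 17417329
Step 2: 17417329 | 1446361653 = 1463680629

1463680629


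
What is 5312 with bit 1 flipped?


5312 ^ (1 << 1) = 5312 ^ 2 = 5314

5314


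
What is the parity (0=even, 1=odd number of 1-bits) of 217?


0b11011001 has 5 ones => parity 1

1


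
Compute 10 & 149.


0b1010 & 0b10010101 = 0b0 = 0

0


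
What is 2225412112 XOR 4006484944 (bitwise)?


0b10000100101001010001100000010000 ^ 0b11101110110011100001101111010000 = 0b1101010011010110000001111000000 = 1785398208

1785398208


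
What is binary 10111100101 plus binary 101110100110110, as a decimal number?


10111100101 + 101110100110110 = 110001100011011 = 25371

25371


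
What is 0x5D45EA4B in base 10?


5D45EA4B hex = 1564863051 decimal

1564863051


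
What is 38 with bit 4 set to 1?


38 | (1 << 4) = 38 | 16 = 54

54


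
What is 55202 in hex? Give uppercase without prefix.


55202 = D7A2 hex

D7A2


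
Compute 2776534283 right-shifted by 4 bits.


0b10100101011111101000110100001011 >> 4 = 0b1010010101111110100011010000 = 173533392

173533392


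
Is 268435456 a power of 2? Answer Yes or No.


0b10000000000000000000000000000. Only one bit set => Yes

Yes


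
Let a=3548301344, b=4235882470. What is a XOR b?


3548301344 ^ 4235882470 = 788834246

788834246


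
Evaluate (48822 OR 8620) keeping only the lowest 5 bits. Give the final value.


Step 1: 48822 | 8620 = 49086
Step 2: 49086 & 31 = 30

30


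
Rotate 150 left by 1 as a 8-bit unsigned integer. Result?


Rotate 0b10010110 left by 1 (8-bit) = 0b101101 = 45

45


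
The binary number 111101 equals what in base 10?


111101 in decimal = 61

61


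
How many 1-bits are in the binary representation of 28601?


0b110111110111001 has 11 set bits

11


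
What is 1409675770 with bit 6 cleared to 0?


1409675770 & ~(1 << 6) = 1409675706

1409675706


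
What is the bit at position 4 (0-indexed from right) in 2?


0b10, position 4 = 0

0


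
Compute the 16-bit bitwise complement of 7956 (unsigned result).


~0b1111100010100 = 0b1110000011101011 = 57579 (16-bit unsigned)

57579


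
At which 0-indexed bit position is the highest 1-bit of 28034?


0b110110110000010. Highest set bit at position 14

14


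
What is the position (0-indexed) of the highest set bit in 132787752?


0b111111010100010111000101000. Highest set bit at position 26

26


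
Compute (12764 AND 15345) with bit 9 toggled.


Step 1: 12764 & 15345 = 12752
Step 2: 12752 ^ (1 << 9) = 12752 ^ 512 = 13264

13264


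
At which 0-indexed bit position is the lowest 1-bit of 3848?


0b111100001000. Lowest set bit at position 3

3


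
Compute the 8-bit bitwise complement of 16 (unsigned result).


~0b10000 = 0b11101111 = 239 (8-bit unsigned)

239


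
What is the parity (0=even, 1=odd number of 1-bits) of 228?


0b11100100 has 4 ones => parity 0

0


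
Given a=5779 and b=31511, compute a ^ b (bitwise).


5779 ^ 31511 = 28036

28036


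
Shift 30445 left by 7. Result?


0b111011011101101 << 7 = 0b1110110111011010000000 = 3896960

3896960


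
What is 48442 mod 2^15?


48442 & 32767 = 15674

15674


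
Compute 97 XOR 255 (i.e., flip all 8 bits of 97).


97 ^ 255 = 158

158


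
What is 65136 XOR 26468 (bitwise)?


0b1111111001110000 ^ 0b110011101100100 = 0b1001100100010100 = 39188

39188


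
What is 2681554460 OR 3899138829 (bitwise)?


0b10011111110101010100011000011100 | 0b11101000011010000010001100001101 = 0b11111111111111010110011100011101 = 4294797085

4294797085


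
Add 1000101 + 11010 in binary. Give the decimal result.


1000101 + 11010 = 1011111 = 95

95


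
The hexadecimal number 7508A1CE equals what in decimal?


7508A1CE hex = 1963499982 decimal

1963499982


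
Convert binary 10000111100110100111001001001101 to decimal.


10000111100110100111001001001101 in decimal = 2275045965

2275045965


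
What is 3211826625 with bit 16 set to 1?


3211826625 | (1 << 16) = 3211826625 | 65536 = 3211892161

3211892161


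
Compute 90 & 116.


0b1011010 & 0b1110100 = 0b1010000 = 80

80


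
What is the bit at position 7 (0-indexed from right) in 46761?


0b1011011010101001, position 7 = 1

1


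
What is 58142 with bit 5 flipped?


58142 ^ (1 << 5) = 58142 ^ 32 = 58174

58174


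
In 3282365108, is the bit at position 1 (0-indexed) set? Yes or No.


0b11000011101001001110101010110100, bit 1 = 0. No

No


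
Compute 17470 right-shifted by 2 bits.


0b100010000111110 >> 2 = 0b1000100001111 = 4367

4367


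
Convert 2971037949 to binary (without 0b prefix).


2971037949 = 10110001000101100111000011111101 in binary

10110001000101100111000011111101


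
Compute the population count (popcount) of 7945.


0b1111100001001 has 7 set bits

7


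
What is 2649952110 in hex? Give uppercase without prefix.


2649952110 = 9DF30F6E hex

9DF30F6E


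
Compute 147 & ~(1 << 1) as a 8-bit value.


147 & ~(1 << 1) = 145

145


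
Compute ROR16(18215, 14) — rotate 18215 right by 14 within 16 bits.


Rotate 0b100011100100111 right by 14 (16-bit) = 0b1110010011101 = 7325

7325


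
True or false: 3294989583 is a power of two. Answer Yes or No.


0b11000100011001011000110100001111. Multiple bits set => No

No


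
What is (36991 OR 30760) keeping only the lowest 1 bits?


Step 1: 36991 | 30760 = 63615
Step 2: 63615 & 1 = 1

1


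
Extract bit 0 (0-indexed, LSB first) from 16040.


0b11111010101000, position 0 = 0

0


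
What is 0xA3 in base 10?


A3 hex = 163 decimal

163


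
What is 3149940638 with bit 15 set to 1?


3149940638 | (1 << 15) = 3149940638 | 32768 = 3149973406

3149973406


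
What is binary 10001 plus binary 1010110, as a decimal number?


10001 + 1010110 = 1100111 = 103

103


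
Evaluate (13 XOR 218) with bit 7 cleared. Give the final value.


Step 1: 13 ^ 218 = 215
Step 2: 215 & ~(1 << 7) = 87

87


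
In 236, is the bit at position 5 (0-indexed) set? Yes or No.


0b11101100, bit 5 = 1. Yes

Yes


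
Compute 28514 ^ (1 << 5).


28514 ^ (1 << 5) = 28514 ^ 32 = 28482

28482


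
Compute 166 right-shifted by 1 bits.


0b10100110 >> 1 = 0b1010011 = 83

83


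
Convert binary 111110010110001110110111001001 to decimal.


111110010110001110110111001001 in decimal = 1046015433

1046015433


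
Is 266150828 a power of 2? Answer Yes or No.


0b1111110111010010001110101100. Multiple bits set => No

No


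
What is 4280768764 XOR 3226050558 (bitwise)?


0b11111111001001110101100011111100 ^ 0b11000000010010011001111111111110 = 0b111111011011101100011100000010 = 1064224514

1064224514


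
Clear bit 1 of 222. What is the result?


222 & ~(1 << 1) = 220

220


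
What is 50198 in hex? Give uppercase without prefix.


50198 = C416 hex

C416


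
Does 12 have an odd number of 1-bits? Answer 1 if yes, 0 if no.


0b1100 has 2 ones => parity 0

0


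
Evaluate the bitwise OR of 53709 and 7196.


0b1101000111001101 | 0b1110000011100 = 0b1101110111011101 = 56797

56797


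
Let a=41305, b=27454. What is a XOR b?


41305 ^ 27454 = 51815

51815


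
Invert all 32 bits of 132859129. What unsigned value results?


132859129 ^ 4294967295 = 4162108166

4162108166


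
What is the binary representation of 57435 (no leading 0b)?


57435 = 1110000001011011 in binary

1110000001011011


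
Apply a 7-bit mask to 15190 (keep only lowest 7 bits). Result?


15190 & 127 = 86

86


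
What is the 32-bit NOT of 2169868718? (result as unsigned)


~0b10000001010101011001000110101110 = 0b1111110101010100110111001010001 = 2125098577 (32-bit unsigned)

2125098577


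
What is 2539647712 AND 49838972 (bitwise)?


0b10010111010111111111001011100000 & 0b10111110000111101101111100 = 0b10010110000111001001100000 = 39350880

39350880


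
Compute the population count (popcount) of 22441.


0b101011110101001 has 9 set bits

9


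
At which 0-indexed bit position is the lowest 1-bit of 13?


0b1101. Lowest set bit at position 0

0


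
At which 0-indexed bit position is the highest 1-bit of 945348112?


0b111000010110001101111000010000. Highest set bit at position 29

29


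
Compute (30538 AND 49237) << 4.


Step 1: 30538 & 49237 = 16448
Step 2: 16448 << 4 = 263168

263168


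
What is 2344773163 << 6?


0b10001011110000100110011000101011 << 6 = 0b10001011110000100110011000101011000000 = 150065482432

150065482432


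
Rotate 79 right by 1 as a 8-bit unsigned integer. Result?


Rotate 0b1001111 right by 1 (8-bit) = 0b10100111 = 167

167


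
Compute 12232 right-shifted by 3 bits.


0b10111111001000 >> 3 = 0b10111111001 = 1529

1529


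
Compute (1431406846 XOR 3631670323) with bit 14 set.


Step 1: 1431406846 ^ 3631670323 = 2368171213
Step 2: 2368171213 | (1 << 14) = 2368171213 | 16384 = 2368171213

2368171213


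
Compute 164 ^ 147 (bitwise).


0b10100100 ^ 0b10010011 = 0b110111 = 55

55


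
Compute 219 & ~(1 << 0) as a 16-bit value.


219 & ~(1 << 0) = 218

218


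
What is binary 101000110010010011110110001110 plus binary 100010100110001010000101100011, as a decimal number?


101000110010010011110110001110 + 100010100110001010000101100011 = 1001011011000011101111011110001 = 1264705265

1264705265


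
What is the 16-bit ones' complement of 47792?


47792 ^ 65535 = 17743

17743


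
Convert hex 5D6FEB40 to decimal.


5D6FEB40 hex = 1567615808 decimal

1567615808


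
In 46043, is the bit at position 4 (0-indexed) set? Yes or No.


0b1011001111011011, bit 4 = 1. Yes

Yes


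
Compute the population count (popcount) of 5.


0b101 has 2 set bits

2


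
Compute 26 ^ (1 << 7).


26 ^ (1 << 7) = 26 ^ 128 = 154

154


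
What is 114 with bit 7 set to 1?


114 | (1 << 7) = 114 | 128 = 242

242


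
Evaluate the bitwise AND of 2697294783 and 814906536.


0b10100000110001010111001110111111 & 0b110000100100100111110010101000 = 0b100000100000000111000010101000 = 545288360

545288360


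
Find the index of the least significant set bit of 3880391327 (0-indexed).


0b11100111010010100001001010011111. Lowest set bit at position 0

0


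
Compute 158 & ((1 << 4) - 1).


158 & 15 = 14

14


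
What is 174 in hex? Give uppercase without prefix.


174 = AE hex

AE


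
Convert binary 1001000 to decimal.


1001000 in decimal = 72

72


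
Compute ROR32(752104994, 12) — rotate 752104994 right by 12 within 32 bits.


Rotate 0b101100110101000011011000100010 right by 12 (32-bit) = 0b1100010001000101100110101000011 = 1646447939

1646447939


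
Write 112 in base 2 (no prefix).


112 = 1110000 in binary

1110000


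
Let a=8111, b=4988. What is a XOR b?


8111 ^ 4988 = 3283

3283


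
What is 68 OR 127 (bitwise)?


0b1000100 | 0b1111111 = 0b1111111 = 127

127


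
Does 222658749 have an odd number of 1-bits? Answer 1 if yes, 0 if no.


0b1101010001011000000010111101 has 13 ones => parity 1

1


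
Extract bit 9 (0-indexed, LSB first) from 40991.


0b1010000000011111, position 9 = 0

0


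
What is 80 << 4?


0b1010000 << 4 = 0b10100000000 = 1280

1280


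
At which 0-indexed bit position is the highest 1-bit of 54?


0b110110. Highest set bit at position 5

5


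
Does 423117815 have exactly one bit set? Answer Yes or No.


0b11001001110000100001111110111. Multiple bits set => No

No


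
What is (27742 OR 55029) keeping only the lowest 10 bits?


Step 1: 27742 | 55029 = 65279
Step 2: 65279 & 1023 = 767

767


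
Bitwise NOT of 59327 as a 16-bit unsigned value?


~0b1110011110111111 = 0b1100001000000 = 6208 (16-bit unsigned)

6208


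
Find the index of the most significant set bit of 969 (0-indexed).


0b1111001001. Highest set bit at position 9

9


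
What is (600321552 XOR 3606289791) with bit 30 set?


Step 1: 600321552 ^ 3606289791 = 4114330479
Step 2: 4114330479 | (1 << 30) = 4114330479 | 1073741824 = 4114330479

4114330479


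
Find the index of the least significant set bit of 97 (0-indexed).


0b1100001. Lowest set bit at position 0

0


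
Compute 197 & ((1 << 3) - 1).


197 & 7 = 5

5


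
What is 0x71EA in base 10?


71EA hex = 29162 decimal

29162


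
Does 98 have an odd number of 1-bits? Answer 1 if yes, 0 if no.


0b1100010 has 3 ones => parity 1

1


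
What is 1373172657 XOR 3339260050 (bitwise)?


0b1010001110110001111001110110001 ^ 0b11000111000010010001000010010010 = 0b10010110110100011110001100100011 = 2530337571

2530337571


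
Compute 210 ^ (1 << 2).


210 ^ (1 << 2) = 210 ^ 4 = 214

214


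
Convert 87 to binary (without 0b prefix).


87 = 1010111 in binary

1010111


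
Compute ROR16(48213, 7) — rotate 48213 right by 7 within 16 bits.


Rotate 0b1011110001010101 right by 7 (16-bit) = 0b1010101101111000 = 43896

43896


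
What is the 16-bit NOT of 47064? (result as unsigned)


~0b1011011111011000 = 0b100100000100111 = 18471 (16-bit unsigned)

18471


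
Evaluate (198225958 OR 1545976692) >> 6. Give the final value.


Step 1: 198225958 | 1545976692 = 1609939830
Step 2: 1609939830 >> 6 = 25155309

25155309


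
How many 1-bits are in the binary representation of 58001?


0b1110001010010001 has 7 set bits

7


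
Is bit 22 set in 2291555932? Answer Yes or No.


0b10001000100101100101111001011100, bit 22 = 0. No

No


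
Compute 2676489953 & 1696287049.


0b10011111100001111111111011100001 & 0b1100101000110110100100101001001 = 0b101000000110100100001000001 = 84101185

84101185


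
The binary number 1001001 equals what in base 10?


1001001 in decimal = 73

73


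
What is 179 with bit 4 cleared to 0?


179 & ~(1 << 4) = 163

163


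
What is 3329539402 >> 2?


0b11000110011101001011110101001010 >> 2 = 0b110001100111010010111101010010 = 832384850

832384850


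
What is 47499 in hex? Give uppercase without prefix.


47499 = B98B hex

B98B


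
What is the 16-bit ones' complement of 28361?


28361 ^ 65535 = 37174

37174


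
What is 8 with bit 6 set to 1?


8 | (1 << 6) = 8 | 64 = 72

72


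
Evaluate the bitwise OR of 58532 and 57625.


0b1110010010100100 | 0b1110000100011001 = 0b1110010110111101 = 58813

58813


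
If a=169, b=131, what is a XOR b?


169 ^ 131 = 42

42


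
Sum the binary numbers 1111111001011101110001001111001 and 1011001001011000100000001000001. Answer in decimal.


1111111001011101110001001111001 + 1011001001011000100000001000001 = 11011000010110110010001010111010 = 3629851322

3629851322


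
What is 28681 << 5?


0b111000000001001 << 5 = 0b11100000000100100000 = 917792

917792


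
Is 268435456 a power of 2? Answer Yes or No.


0b10000000000000000000000000000. Only one bit set => Yes

Yes


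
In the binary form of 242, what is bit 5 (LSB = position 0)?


0b11110010, position 5 = 1

1


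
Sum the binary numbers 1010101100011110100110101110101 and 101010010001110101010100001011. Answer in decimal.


1010101100011110100110101110101 + 101010010001110101010100001011 = 1111111110101101010001010000000 = 2144772736

2144772736


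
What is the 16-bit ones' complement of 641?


641 ^ 65535 = 64894

64894


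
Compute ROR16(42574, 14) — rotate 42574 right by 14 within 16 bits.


Rotate 0b1010011001001110 right by 14 (16-bit) = 0b1001100100111010 = 39226

39226


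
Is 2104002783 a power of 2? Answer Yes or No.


0b1111101011010001000100011011111. Multiple bits set => No

No


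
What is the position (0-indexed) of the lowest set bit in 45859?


0b1011001100100011. Lowest set bit at position 0

0


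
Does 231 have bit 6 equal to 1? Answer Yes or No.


0b11100111, bit 6 = 1. Yes

Yes


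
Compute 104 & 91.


0b1101000 & 0b1011011 = 0b1001000 = 72

72


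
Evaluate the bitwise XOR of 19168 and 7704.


0b100101011100000 ^ 0b1111000011000 = 0b101010011111000 = 21752

21752


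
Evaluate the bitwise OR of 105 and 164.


0b1101001 | 0b10100100 = 0b11101101 = 237

237


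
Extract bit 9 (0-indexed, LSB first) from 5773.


0b1011010001101, position 9 = 1

1


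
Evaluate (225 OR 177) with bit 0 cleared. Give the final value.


Step 1: 225 | 177 = 241
Step 2: 241 & ~(1 << 0) = 240

240


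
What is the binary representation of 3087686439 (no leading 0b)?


3087686439 = 10111000000010100101101100100111 in binary

10111000000010100101101100100111


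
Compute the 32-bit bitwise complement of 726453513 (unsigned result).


~0b101011010011001100110100001001 = 0b11010100101100110011001011110110 = 3568513782 (32-bit unsigned)

3568513782


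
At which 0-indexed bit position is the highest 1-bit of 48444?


0b1011110100111100. Highest set bit at position 15

15


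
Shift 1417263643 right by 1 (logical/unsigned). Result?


0b1010100011110011011101000011011 >> 1 = 0b101010001111001101110100001101 = 708631821

708631821


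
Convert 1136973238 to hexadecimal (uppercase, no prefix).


1136973238 = 43C4D5B6 hex

43C4D5B6


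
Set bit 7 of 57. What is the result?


57 | (1 << 7) = 57 | 128 = 185

185


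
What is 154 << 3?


0b10011010 << 3 = 0b10011010000 = 1232

1232


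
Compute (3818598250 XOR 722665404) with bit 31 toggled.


Step 1: 3818598250 ^ 722665404 = 3364475094
Step 2: 3364475094 ^ (1 << 31) = 3364475094 ^ 2147483648 = 1216991446

1216991446


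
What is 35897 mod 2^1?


35897 & 1 = 1

1


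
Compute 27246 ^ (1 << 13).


27246 ^ (1 << 13) = 27246 ^ 8192 = 19054

19054


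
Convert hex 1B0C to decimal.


1B0C hex = 6924 decimal

6924


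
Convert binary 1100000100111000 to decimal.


1100000100111000 in decimal = 49464

49464


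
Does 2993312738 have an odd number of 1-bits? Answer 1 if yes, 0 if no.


0b10110010011010100101001111100010 has 16 ones => parity 0

0


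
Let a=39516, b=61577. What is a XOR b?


39516 ^ 61577 = 27349

27349


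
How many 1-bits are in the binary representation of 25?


0b11001 has 3 set bits

3


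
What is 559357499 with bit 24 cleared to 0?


559357499 & ~(1 << 24) = 542580283

542580283


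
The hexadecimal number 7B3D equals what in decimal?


7B3D hex = 31549 decimal

31549


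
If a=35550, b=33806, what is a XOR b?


35550 ^ 33806 = 3792

3792


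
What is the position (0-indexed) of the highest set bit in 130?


0b10000010. Highest set bit at position 7

7


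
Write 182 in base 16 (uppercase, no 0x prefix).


182 = B6 hex

B6


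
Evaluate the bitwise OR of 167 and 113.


0b10100111 | 0b1110001 = 0b11110111 = 247

247


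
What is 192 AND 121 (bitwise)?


0b11000000 & 0b1111001 = 0b1000000 = 64

64


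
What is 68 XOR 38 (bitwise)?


0b1000100 ^ 0b100110 = 0b1100010 = 98

98


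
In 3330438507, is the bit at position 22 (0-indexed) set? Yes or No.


0b11000110100000100111010101101011, bit 22 = 0. No

No


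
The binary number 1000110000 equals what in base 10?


1000110000 in decimal = 560

560


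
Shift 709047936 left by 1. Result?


0b101010010000110011011010000000 << 1 = 0b1010100100001100110110100000000 = 1418095872

1418095872


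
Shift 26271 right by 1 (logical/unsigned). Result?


0b110011010011111 >> 1 = 0b11001101001111 = 13135

13135


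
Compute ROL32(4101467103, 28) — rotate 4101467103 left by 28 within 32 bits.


Rotate 0b11110100011101110110101111011111 left by 28 (32-bit) = 0b11111111010001110111011010111101 = 4282873533

4282873533


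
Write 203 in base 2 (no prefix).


203 = 11001011 in binary

11001011


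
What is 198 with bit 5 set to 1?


198 | (1 << 5) = 198 | 32 = 230

230


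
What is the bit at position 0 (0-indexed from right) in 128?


0b10000000, position 0 = 0

0


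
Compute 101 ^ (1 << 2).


101 ^ (1 << 2) = 101 ^ 4 = 97

97


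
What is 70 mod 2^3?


70 & 7 = 6

6


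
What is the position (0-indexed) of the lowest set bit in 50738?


0b1100011000110010. Lowest set bit at position 1

1


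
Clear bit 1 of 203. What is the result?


203 & ~(1 << 1) = 201

201


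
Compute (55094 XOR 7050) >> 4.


Step 1: 55094 ^ 7050 = 52412
Step 2: 52412 >> 4 = 3275

3275


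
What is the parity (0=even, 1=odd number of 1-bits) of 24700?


0b110000001111100 has 7 ones => parity 1

1


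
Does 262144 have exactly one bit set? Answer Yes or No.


0b1000000000000000000. Only one bit set => Yes

Yes


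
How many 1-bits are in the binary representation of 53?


0b110101 has 4 set bits

4


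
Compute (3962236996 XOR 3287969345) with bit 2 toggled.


Step 1: 3962236996 ^ 3287969345 = 802201093
Step 2: 802201093 ^ (1 << 2) = 802201093 ^ 4 = 802201089

802201089


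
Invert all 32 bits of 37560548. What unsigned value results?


37560548 ^ 4294967295 = 4257406747

4257406747


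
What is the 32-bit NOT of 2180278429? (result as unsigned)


~0b10000001111101000110100010011101 = 0b1111110000010111001011101100010 = 2114688866 (32-bit unsigned)

2114688866


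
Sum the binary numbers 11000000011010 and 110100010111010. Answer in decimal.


11000000011010 + 110100010111010 = 1001100011010100 = 39124

39124


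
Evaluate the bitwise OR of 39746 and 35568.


0b1001101101000010 | 0b1000101011110000 = 0b1001101111110010 = 39922

39922


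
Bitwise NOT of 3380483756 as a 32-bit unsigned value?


~0b11001001011111100001011010101100 = 0b110110100000011110100101010011 = 914483539 (32-bit unsigned)

914483539


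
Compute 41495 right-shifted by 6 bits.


0b1010001000010111 >> 6 = 0b1010001000 = 648

648


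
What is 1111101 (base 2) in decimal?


1111101 in decimal = 125

125


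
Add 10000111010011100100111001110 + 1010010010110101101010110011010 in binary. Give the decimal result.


10000111010011100100111001110 + 1010010010110101101010110011010 = 1100011010001001001111101101000 = 1665441640

1665441640


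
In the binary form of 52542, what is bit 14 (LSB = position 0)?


0b1100110100111110, position 14 = 1

1


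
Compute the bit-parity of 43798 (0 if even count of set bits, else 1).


0b1010101100010110 has 8 ones => parity 0

0


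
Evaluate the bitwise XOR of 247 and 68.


0b11110111 ^ 0b1000100 = 0b10110011 = 179

179


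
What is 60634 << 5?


0b1110110011011010 << 5 = 0b111011001101101000000 = 1940288

1940288


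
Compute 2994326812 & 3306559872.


0b10110010011110011100110100011100 & 0b11000101000101100001100110000000 = 0b10000000000100000000100100000000 = 2148534528

2148534528


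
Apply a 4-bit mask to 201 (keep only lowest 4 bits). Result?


201 & 15 = 9

9


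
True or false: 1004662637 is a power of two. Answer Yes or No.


0b111011111000011110111101101101. Multiple bits set => No

No


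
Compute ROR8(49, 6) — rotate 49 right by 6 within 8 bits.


Rotate 0b110001 right by 6 (8-bit) = 0b11000100 = 196

196


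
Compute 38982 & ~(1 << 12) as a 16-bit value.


38982 & ~(1 << 12) = 34886

34886


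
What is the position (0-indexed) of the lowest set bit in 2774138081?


0b10100101010110011111110011100001. Lowest set bit at position 0

0


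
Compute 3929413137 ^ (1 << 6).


3929413137 ^ (1 << 6) = 3929413137 ^ 64 = 3929413201

3929413201


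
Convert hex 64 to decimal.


64 hex = 100 decimal

100


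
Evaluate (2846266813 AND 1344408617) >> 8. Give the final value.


Step 1: 2846266813 & 1344408617 = 2229289
Step 2: 2229289 >> 8 = 8708

8708


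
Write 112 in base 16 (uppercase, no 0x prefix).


112 = 70 hex

70


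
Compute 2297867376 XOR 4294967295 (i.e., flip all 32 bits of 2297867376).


2297867376 ^ 4294967295 = 1997099919

1997099919


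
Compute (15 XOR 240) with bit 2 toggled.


Step 1: 15 ^ 240 = 255
Step 2: 255 ^ (1 << 2) = 255 ^ 4 = 251

251


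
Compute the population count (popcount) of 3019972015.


0b10110100000000010001110110101111 has 15 set bits

15


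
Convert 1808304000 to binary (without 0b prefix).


1808304000 = 1101011110010001000011110000000 in binary

1101011110010001000011110000000


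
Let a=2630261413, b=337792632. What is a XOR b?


2630261413 ^ 337792632 = 2296698077

2296698077


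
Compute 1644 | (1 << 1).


1644 | (1 << 1) = 1644 | 2 = 1646

1646


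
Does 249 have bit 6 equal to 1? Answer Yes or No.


0b11111001, bit 6 = 1. Yes

Yes


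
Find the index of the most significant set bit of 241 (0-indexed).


0b11110001. Highest set bit at position 7

7


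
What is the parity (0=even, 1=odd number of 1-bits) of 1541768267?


0b1011011111001011000010001001011 has 16 ones => parity 0

0


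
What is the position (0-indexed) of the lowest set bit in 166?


0b10100110. Lowest set bit at position 1

1


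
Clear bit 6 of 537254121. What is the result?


537254121 & ~(1 << 6) = 537254057

537254057


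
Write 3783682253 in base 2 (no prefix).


3783682253 = 11100001100001100110100011001101 in binary

11100001100001100110100011001101


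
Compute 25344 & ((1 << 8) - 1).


25344 & 255 = 0

0


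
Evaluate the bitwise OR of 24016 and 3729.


0b101110111010000 | 0b111010010001 = 0b101111111010001 = 24529

24529


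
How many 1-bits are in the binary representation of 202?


0b11001010 has 4 set bits

4


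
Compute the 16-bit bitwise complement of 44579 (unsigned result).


~0b1010111000100011 = 0b101000111011100 = 20956 (16-bit unsigned)

20956


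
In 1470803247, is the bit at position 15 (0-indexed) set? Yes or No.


0b1010111101010101010110100101111, bit 15 = 1. Yes

Yes


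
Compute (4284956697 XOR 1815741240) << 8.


Step 1: 4284956697 ^ 1815741240 = 2472362785
Step 2: 2472362785 << 8 = 632924872960

632924872960


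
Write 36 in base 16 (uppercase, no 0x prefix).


36 = 24 hex

24


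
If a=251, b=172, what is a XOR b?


251 ^ 172 = 87

87


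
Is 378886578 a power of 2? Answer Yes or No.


0b10110100101010101100110110010. Multiple bits set => No

No


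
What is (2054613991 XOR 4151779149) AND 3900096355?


Step 1: 2054613991 ^ 4151779149 = 2365715626
Step 2: 2365715626 & 3900096355 = 2281747490

2281747490


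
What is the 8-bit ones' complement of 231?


231 ^ 255 = 24

24


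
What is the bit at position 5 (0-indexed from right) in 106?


0b1101010, position 5 = 1

1


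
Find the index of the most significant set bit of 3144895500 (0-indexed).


0b10111011011100110100110000001100. Highest set bit at position 31

31


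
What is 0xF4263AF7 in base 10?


F4263AF7 hex = 4096146167 decimal

4096146167


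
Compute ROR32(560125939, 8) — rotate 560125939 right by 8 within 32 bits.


Rotate 0b100001011000101101011111110011 right by 8 (32-bit) = 0b11110011001000010110001011010111 = 4079051479

4079051479


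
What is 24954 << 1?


0b110000101111010 << 1 = 0b1100001011110100 = 49908

49908


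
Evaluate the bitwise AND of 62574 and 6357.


0b1111010001101110 & 0b1100011010101 = 0b1000001000100 = 4164

4164


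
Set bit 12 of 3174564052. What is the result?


3174564052 | (1 << 12) = 3174564052 | 4096 = 3174568148

3174568148


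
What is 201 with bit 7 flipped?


201 ^ (1 << 7) = 201 ^ 128 = 73

73


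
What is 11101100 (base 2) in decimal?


11101100 in decimal = 236

236


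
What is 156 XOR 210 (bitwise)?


0b10011100 ^ 0b11010010 = 0b1001110 = 78

78


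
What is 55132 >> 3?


0b1101011101011100 >> 3 = 0b1101011101011 = 6891

6891


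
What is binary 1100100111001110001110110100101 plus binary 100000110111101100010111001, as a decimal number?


1100100111001110001110110100101 + 100000110111101100010111001 = 1101001000000101111011001011110 = 1761801822

1761801822


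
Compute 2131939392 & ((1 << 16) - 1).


2131939392 & 65535 = 53312

53312


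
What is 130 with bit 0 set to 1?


130 | (1 << 0) = 130 | 1 = 131

131


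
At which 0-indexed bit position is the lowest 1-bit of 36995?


0b1001000010000011. Lowest set bit at position 0

0


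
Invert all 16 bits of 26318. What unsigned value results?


26318 ^ 65535 = 39217

39217


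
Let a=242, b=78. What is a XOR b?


242 ^ 78 = 188

188


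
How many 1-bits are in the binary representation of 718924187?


0b101010110110011110100110011011 has 18 set bits

18


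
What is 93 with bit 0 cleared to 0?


93 & ~(1 << 0) = 92

92


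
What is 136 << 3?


0b10001000 << 3 = 0b10001000000 = 1088

1088


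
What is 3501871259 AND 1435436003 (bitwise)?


0b11010000101110100101000010011011 & 0b1010101100011110000001111100011 = 0b1010000100010100000000010000011 = 1351221379

1351221379


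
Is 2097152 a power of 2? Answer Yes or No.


0b1000000000000000000000. Only one bit set => Yes

Yes


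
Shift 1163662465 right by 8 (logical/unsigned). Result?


0b1000101010111000001010010000001 >> 8 = 0b10001010101110000010100 = 4545556

4545556


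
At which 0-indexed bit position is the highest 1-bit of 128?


0b10000000. Highest set bit at position 7

7


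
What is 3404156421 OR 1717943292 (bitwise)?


0b11001010111001110100111000000101 | 0b1100110011001011011101111111100 = 0b11101110111001111111111111111101 = 4008181757

4008181757


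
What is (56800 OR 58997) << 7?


Step 1: 56800 | 58997 = 65525
Step 2: 65525 << 7 = 8387200

8387200


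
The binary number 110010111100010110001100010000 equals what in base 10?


110010111100010110001100010000 in decimal = 854680336

854680336


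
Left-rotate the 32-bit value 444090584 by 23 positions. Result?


Rotate 0b11010011110000100100011011000 left by 23 (32-bit) = 0b1101100000011010011110000100100 = 1812806692

1812806692


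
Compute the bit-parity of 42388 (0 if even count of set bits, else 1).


0b1010010110010100 has 7 ones => parity 1

1


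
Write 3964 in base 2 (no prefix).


3964 = 111101111100 in binary

111101111100


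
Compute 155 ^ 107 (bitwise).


0b10011011 ^ 0b1101011 = 0b11110000 = 240

240


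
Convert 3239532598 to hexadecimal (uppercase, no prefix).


3239532598 = C1175836 hex

C1175836


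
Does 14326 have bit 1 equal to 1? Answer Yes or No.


0b11011111110110, bit 1 = 1. Yes

Yes


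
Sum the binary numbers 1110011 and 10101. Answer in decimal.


1110011 + 10101 = 10001000 = 136

136


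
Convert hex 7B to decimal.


7B hex = 123 decimal

123


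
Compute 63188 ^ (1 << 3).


63188 ^ (1 << 3) = 63188 ^ 8 = 63196

63196


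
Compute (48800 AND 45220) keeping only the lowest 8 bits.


Step 1: 48800 & 45220 = 45216
Step 2: 45216 & 255 = 160

160


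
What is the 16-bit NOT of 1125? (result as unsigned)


~0b10001100101 = 0b1111101110011010 = 64410 (16-bit unsigned)

64410


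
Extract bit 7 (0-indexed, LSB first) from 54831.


0b1101011000101111, position 7 = 0

0


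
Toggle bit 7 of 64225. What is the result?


64225 ^ (1 << 7) = 64225 ^ 128 = 64097

64097


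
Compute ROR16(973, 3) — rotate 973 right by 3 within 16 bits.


Rotate 0b1111001101 right by 3 (16-bit) = 0b1010000001111001 = 41081

41081


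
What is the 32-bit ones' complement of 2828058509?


2828058509 ^ 4294967295 = 1466908786

1466908786


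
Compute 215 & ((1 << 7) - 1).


215 & 127 = 87

87


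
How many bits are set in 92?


0b1011100 has 4 set bits

4


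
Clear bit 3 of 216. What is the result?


216 & ~(1 << 3) = 208

208


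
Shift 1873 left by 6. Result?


0b11101010001 << 6 = 0b11101010001000000 = 119872

119872


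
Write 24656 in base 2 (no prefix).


24656 = 110000001010000 in binary

110000001010000


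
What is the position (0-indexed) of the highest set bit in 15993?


0b11111001111001. Highest set bit at position 13

13


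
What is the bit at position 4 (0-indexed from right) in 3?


0b11, position 4 = 0

0


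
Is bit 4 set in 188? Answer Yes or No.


0b10111100, bit 4 = 1. Yes

Yes


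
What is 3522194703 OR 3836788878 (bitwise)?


0b11010001111100000110110100001111 | 0b11100100101100001100000010001110 = 0b11110101111100001110110110001111 = 4126207375

4126207375


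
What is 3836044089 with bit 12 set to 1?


3836044089 | (1 << 12) = 3836044089 | 4096 = 3836048185

3836048185
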